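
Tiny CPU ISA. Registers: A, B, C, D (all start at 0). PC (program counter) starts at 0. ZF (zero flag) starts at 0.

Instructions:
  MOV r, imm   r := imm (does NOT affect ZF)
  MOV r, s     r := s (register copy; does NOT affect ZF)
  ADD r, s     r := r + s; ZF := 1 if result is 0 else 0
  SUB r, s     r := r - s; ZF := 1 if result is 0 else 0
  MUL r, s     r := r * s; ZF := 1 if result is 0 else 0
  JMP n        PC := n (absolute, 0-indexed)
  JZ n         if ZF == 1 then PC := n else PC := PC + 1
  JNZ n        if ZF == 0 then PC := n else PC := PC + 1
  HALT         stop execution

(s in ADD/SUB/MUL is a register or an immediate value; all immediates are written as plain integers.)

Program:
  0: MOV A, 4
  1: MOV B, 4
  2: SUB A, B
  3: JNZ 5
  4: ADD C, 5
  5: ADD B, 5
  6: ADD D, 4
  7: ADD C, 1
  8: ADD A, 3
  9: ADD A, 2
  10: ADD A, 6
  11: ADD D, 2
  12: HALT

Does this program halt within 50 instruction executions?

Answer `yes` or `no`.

Step 1: PC=0 exec 'MOV A, 4'. After: A=4 B=0 C=0 D=0 ZF=0 PC=1
Step 2: PC=1 exec 'MOV B, 4'. After: A=4 B=4 C=0 D=0 ZF=0 PC=2
Step 3: PC=2 exec 'SUB A, B'. After: A=0 B=4 C=0 D=0 ZF=1 PC=3
Step 4: PC=3 exec 'JNZ 5'. After: A=0 B=4 C=0 D=0 ZF=1 PC=4
Step 5: PC=4 exec 'ADD C, 5'. After: A=0 B=4 C=5 D=0 ZF=0 PC=5
Step 6: PC=5 exec 'ADD B, 5'. After: A=0 B=9 C=5 D=0 ZF=0 PC=6
Step 7: PC=6 exec 'ADD D, 4'. After: A=0 B=9 C=5 D=4 ZF=0 PC=7
Step 8: PC=7 exec 'ADD C, 1'. After: A=0 B=9 C=6 D=4 ZF=0 PC=8
Step 9: PC=8 exec 'ADD A, 3'. After: A=3 B=9 C=6 D=4 ZF=0 PC=9
Step 10: PC=9 exec 'ADD A, 2'. After: A=5 B=9 C=6 D=4 ZF=0 PC=10
Step 11: PC=10 exec 'ADD A, 6'. After: A=11 B=9 C=6 D=4 ZF=0 PC=11
Step 12: PC=11 exec 'ADD D, 2'. After: A=11 B=9 C=6 D=6 ZF=0 PC=12
Step 13: PC=12 exec 'HALT'. After: A=11 B=9 C=6 D=6 ZF=0 PC=12 HALTED

Answer: yes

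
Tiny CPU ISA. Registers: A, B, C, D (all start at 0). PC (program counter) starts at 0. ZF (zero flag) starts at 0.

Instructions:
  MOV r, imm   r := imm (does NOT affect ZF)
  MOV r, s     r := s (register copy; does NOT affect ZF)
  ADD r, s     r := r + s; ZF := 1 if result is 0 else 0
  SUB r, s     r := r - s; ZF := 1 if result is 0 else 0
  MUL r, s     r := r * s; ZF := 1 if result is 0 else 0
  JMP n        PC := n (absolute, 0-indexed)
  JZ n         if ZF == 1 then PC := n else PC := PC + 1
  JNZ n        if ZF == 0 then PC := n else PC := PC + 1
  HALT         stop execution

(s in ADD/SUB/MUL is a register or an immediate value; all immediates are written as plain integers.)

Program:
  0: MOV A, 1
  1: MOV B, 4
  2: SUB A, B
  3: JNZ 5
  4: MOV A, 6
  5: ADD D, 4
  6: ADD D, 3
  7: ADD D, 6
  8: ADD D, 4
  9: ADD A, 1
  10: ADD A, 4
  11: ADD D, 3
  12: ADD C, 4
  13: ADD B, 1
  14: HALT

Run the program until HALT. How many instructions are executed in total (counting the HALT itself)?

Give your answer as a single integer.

Answer: 14

Derivation:
Step 1: PC=0 exec 'MOV A, 1'. After: A=1 B=0 C=0 D=0 ZF=0 PC=1
Step 2: PC=1 exec 'MOV B, 4'. After: A=1 B=4 C=0 D=0 ZF=0 PC=2
Step 3: PC=2 exec 'SUB A, B'. After: A=-3 B=4 C=0 D=0 ZF=0 PC=3
Step 4: PC=3 exec 'JNZ 5'. After: A=-3 B=4 C=0 D=0 ZF=0 PC=5
Step 5: PC=5 exec 'ADD D, 4'. After: A=-3 B=4 C=0 D=4 ZF=0 PC=6
Step 6: PC=6 exec 'ADD D, 3'. After: A=-3 B=4 C=0 D=7 ZF=0 PC=7
Step 7: PC=7 exec 'ADD D, 6'. After: A=-3 B=4 C=0 D=13 ZF=0 PC=8
Step 8: PC=8 exec 'ADD D, 4'. After: A=-3 B=4 C=0 D=17 ZF=0 PC=9
Step 9: PC=9 exec 'ADD A, 1'. After: A=-2 B=4 C=0 D=17 ZF=0 PC=10
Step 10: PC=10 exec 'ADD A, 4'. After: A=2 B=4 C=0 D=17 ZF=0 PC=11
Step 11: PC=11 exec 'ADD D, 3'. After: A=2 B=4 C=0 D=20 ZF=0 PC=12
Step 12: PC=12 exec 'ADD C, 4'. After: A=2 B=4 C=4 D=20 ZF=0 PC=13
Step 13: PC=13 exec 'ADD B, 1'. After: A=2 B=5 C=4 D=20 ZF=0 PC=14
Step 14: PC=14 exec 'HALT'. After: A=2 B=5 C=4 D=20 ZF=0 PC=14 HALTED
Total instructions executed: 14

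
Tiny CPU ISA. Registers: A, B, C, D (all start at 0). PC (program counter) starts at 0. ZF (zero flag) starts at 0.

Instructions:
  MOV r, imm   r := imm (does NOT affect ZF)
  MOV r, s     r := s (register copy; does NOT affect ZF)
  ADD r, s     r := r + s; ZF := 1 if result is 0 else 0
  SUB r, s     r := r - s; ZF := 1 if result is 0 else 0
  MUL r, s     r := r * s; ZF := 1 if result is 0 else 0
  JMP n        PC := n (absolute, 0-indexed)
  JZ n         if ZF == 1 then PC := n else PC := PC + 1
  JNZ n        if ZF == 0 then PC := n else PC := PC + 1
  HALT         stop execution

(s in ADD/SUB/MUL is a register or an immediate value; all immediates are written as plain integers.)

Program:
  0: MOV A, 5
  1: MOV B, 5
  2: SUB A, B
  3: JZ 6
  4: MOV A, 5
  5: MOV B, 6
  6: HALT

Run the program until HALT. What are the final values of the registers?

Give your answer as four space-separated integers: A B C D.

Answer: 0 5 0 0

Derivation:
Step 1: PC=0 exec 'MOV A, 5'. After: A=5 B=0 C=0 D=0 ZF=0 PC=1
Step 2: PC=1 exec 'MOV B, 5'. After: A=5 B=5 C=0 D=0 ZF=0 PC=2
Step 3: PC=2 exec 'SUB A, B'. After: A=0 B=5 C=0 D=0 ZF=1 PC=3
Step 4: PC=3 exec 'JZ 6'. After: A=0 B=5 C=0 D=0 ZF=1 PC=6
Step 5: PC=6 exec 'HALT'. After: A=0 B=5 C=0 D=0 ZF=1 PC=6 HALTED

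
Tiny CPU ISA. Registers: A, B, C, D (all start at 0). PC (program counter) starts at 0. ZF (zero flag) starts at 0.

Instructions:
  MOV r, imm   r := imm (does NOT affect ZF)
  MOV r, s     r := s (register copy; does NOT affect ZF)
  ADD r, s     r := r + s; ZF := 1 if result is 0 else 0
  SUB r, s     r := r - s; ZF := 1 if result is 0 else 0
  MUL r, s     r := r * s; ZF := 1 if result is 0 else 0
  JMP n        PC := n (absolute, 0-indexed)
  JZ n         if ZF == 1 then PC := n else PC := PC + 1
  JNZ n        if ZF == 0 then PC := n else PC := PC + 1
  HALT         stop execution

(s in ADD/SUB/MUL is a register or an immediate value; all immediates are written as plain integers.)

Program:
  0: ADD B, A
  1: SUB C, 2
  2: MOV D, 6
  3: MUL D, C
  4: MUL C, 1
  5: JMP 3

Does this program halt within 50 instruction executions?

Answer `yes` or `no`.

Answer: no

Derivation:
Step 1: PC=0 exec 'ADD B, A'. After: A=0 B=0 C=0 D=0 ZF=1 PC=1
Step 2: PC=1 exec 'SUB C, 2'. After: A=0 B=0 C=-2 D=0 ZF=0 PC=2
Step 3: PC=2 exec 'MOV D, 6'. After: A=0 B=0 C=-2 D=6 ZF=0 PC=3
Step 4: PC=3 exec 'MUL D, C'. After: A=0 B=0 C=-2 D=-12 ZF=0 PC=4
Step 5: PC=4 exec 'MUL C, 1'. After: A=0 B=0 C=-2 D=-12 ZF=0 PC=5
Step 6: PC=5 exec 'JMP 3'. After: A=0 B=0 C=-2 D=-12 ZF=0 PC=3
Step 7: PC=3 exec 'MUL D, C'. After: A=0 B=0 C=-2 D=24 ZF=0 PC=4
Step 8: PC=4 exec 'MUL C, 1'. After: A=0 B=0 C=-2 D=24 ZF=0 PC=5
Step 9: PC=5 exec 'JMP 3'. After: A=0 B=0 C=-2 D=24 ZF=0 PC=3
Step 10: PC=3 exec 'MUL D, C'. After: A=0 B=0 C=-2 D=-48 ZF=0 PC=4
Step 11: PC=4 exec 'MUL C, 1'. After: A=0 B=0 C=-2 D=-48 ZF=0 PC=5
Step 12: PC=5 exec 'JMP 3'. After: A=0 B=0 C=-2 D=-48 ZF=0 PC=3
Step 13: PC=3 exec 'MUL D, C'. After: A=0 B=0 C=-2 D=96 ZF=0 PC=4
Step 14: PC=4 exec 'MUL C, 1'. After: A=0 B=0 C=-2 D=96 ZF=0 PC=5
Step 15: PC=5 exec 'JMP 3'. After: A=0 B=0 C=-2 D=96 ZF=0 PC=3
After 50 steps: not halted. PC revisits the same instructions with no path to HALT; will never halt.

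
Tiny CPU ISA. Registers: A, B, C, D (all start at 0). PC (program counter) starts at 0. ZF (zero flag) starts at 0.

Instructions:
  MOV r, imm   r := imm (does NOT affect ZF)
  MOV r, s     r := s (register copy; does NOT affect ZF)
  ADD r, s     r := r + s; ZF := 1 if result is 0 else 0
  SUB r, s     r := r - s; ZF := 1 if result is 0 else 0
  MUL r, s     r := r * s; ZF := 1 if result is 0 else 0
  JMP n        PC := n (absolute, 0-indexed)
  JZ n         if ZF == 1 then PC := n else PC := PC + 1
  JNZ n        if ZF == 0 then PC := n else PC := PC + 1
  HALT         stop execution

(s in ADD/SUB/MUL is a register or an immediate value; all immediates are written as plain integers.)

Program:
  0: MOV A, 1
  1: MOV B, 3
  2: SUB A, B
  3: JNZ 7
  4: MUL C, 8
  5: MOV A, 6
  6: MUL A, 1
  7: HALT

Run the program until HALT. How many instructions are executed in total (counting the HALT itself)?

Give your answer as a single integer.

Answer: 5

Derivation:
Step 1: PC=0 exec 'MOV A, 1'. After: A=1 B=0 C=0 D=0 ZF=0 PC=1
Step 2: PC=1 exec 'MOV B, 3'. After: A=1 B=3 C=0 D=0 ZF=0 PC=2
Step 3: PC=2 exec 'SUB A, B'. After: A=-2 B=3 C=0 D=0 ZF=0 PC=3
Step 4: PC=3 exec 'JNZ 7'. After: A=-2 B=3 C=0 D=0 ZF=0 PC=7
Step 5: PC=7 exec 'HALT'. After: A=-2 B=3 C=0 D=0 ZF=0 PC=7 HALTED
Total instructions executed: 5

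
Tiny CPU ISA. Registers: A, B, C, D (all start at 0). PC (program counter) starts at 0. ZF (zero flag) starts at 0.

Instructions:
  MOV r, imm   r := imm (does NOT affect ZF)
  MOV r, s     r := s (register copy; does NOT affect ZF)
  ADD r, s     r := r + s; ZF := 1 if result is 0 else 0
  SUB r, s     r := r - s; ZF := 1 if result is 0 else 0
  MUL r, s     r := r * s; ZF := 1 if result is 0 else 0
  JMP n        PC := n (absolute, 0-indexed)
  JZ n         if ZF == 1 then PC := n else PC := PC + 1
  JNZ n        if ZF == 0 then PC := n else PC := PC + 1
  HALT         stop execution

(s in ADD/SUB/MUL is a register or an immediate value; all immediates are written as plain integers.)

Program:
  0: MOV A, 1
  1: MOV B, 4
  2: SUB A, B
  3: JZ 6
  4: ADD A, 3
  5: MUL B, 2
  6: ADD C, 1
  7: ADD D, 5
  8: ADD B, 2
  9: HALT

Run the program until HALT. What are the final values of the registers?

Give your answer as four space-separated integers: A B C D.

Answer: 0 10 1 5

Derivation:
Step 1: PC=0 exec 'MOV A, 1'. After: A=1 B=0 C=0 D=0 ZF=0 PC=1
Step 2: PC=1 exec 'MOV B, 4'. After: A=1 B=4 C=0 D=0 ZF=0 PC=2
Step 3: PC=2 exec 'SUB A, B'. After: A=-3 B=4 C=0 D=0 ZF=0 PC=3
Step 4: PC=3 exec 'JZ 6'. After: A=-3 B=4 C=0 D=0 ZF=0 PC=4
Step 5: PC=4 exec 'ADD A, 3'. After: A=0 B=4 C=0 D=0 ZF=1 PC=5
Step 6: PC=5 exec 'MUL B, 2'. After: A=0 B=8 C=0 D=0 ZF=0 PC=6
Step 7: PC=6 exec 'ADD C, 1'. After: A=0 B=8 C=1 D=0 ZF=0 PC=7
Step 8: PC=7 exec 'ADD D, 5'. After: A=0 B=8 C=1 D=5 ZF=0 PC=8
Step 9: PC=8 exec 'ADD B, 2'. After: A=0 B=10 C=1 D=5 ZF=0 PC=9
Step 10: PC=9 exec 'HALT'. After: A=0 B=10 C=1 D=5 ZF=0 PC=9 HALTED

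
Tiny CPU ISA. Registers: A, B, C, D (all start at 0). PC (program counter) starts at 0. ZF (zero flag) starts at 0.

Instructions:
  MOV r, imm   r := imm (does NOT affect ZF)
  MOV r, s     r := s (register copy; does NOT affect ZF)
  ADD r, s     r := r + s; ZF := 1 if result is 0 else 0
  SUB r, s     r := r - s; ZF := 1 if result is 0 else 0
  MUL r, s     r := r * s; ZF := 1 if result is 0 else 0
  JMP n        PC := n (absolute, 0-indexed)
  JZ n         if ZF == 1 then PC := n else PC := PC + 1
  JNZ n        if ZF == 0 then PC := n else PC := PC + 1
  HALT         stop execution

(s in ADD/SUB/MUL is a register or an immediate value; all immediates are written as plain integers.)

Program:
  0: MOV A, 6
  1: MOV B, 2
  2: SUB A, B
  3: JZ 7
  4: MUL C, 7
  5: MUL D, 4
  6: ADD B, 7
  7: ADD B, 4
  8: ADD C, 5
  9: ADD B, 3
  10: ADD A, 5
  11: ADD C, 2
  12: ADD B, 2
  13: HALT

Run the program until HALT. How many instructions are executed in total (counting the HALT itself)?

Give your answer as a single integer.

Step 1: PC=0 exec 'MOV A, 6'. After: A=6 B=0 C=0 D=0 ZF=0 PC=1
Step 2: PC=1 exec 'MOV B, 2'. After: A=6 B=2 C=0 D=0 ZF=0 PC=2
Step 3: PC=2 exec 'SUB A, B'. After: A=4 B=2 C=0 D=0 ZF=0 PC=3
Step 4: PC=3 exec 'JZ 7'. After: A=4 B=2 C=0 D=0 ZF=0 PC=4
Step 5: PC=4 exec 'MUL C, 7'. After: A=4 B=2 C=0 D=0 ZF=1 PC=5
Step 6: PC=5 exec 'MUL D, 4'. After: A=4 B=2 C=0 D=0 ZF=1 PC=6
Step 7: PC=6 exec 'ADD B, 7'. After: A=4 B=9 C=0 D=0 ZF=0 PC=7
Step 8: PC=7 exec 'ADD B, 4'. After: A=4 B=13 C=0 D=0 ZF=0 PC=8
Step 9: PC=8 exec 'ADD C, 5'. After: A=4 B=13 C=5 D=0 ZF=0 PC=9
Step 10: PC=9 exec 'ADD B, 3'. After: A=4 B=16 C=5 D=0 ZF=0 PC=10
Step 11: PC=10 exec 'ADD A, 5'. After: A=9 B=16 C=5 D=0 ZF=0 PC=11
Step 12: PC=11 exec 'ADD C, 2'. After: A=9 B=16 C=7 D=0 ZF=0 PC=12
Step 13: PC=12 exec 'ADD B, 2'. After: A=9 B=18 C=7 D=0 ZF=0 PC=13
Step 14: PC=13 exec 'HALT'. After: A=9 B=18 C=7 D=0 ZF=0 PC=13 HALTED
Total instructions executed: 14

Answer: 14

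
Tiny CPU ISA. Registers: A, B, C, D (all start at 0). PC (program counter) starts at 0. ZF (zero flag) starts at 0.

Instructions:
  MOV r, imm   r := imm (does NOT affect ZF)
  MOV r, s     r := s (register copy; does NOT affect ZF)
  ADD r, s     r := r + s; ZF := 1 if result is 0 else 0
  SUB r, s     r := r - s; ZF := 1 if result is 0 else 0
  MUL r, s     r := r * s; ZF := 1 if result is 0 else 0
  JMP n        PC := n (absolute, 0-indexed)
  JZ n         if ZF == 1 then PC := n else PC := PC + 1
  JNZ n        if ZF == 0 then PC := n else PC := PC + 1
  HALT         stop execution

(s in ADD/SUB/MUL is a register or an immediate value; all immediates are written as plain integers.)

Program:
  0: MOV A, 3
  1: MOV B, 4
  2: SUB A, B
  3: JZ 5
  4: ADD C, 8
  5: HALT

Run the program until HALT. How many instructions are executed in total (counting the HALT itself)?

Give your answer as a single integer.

Answer: 6

Derivation:
Step 1: PC=0 exec 'MOV A, 3'. After: A=3 B=0 C=0 D=0 ZF=0 PC=1
Step 2: PC=1 exec 'MOV B, 4'. After: A=3 B=4 C=0 D=0 ZF=0 PC=2
Step 3: PC=2 exec 'SUB A, B'. After: A=-1 B=4 C=0 D=0 ZF=0 PC=3
Step 4: PC=3 exec 'JZ 5'. After: A=-1 B=4 C=0 D=0 ZF=0 PC=4
Step 5: PC=4 exec 'ADD C, 8'. After: A=-1 B=4 C=8 D=0 ZF=0 PC=5
Step 6: PC=5 exec 'HALT'. After: A=-1 B=4 C=8 D=0 ZF=0 PC=5 HALTED
Total instructions executed: 6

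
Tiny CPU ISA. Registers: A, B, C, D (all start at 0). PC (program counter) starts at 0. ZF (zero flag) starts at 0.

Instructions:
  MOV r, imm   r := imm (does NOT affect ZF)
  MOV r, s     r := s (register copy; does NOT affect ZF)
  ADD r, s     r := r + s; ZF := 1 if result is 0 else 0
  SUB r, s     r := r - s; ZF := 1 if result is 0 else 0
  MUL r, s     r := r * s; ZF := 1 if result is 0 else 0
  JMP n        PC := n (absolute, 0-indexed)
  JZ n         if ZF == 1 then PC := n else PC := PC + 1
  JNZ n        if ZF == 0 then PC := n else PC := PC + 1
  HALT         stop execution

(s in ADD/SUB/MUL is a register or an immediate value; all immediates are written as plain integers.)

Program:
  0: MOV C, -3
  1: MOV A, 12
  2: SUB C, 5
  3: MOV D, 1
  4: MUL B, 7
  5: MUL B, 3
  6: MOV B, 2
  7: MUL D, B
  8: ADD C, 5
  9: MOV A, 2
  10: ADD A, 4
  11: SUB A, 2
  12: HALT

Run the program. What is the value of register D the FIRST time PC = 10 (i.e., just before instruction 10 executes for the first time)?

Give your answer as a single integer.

Step 1: PC=0 exec 'MOV C, -3'. After: A=0 B=0 C=-3 D=0 ZF=0 PC=1
Step 2: PC=1 exec 'MOV A, 12'. After: A=12 B=0 C=-3 D=0 ZF=0 PC=2
Step 3: PC=2 exec 'SUB C, 5'. After: A=12 B=0 C=-8 D=0 ZF=0 PC=3
Step 4: PC=3 exec 'MOV D, 1'. After: A=12 B=0 C=-8 D=1 ZF=0 PC=4
Step 5: PC=4 exec 'MUL B, 7'. After: A=12 B=0 C=-8 D=1 ZF=1 PC=5
Step 6: PC=5 exec 'MUL B, 3'. After: A=12 B=0 C=-8 D=1 ZF=1 PC=6
Step 7: PC=6 exec 'MOV B, 2'. After: A=12 B=2 C=-8 D=1 ZF=1 PC=7
Step 8: PC=7 exec 'MUL D, B'. After: A=12 B=2 C=-8 D=2 ZF=0 PC=8
Step 9: PC=8 exec 'ADD C, 5'. After: A=12 B=2 C=-3 D=2 ZF=0 PC=9
Step 10: PC=9 exec 'MOV A, 2'. After: A=2 B=2 C=-3 D=2 ZF=0 PC=10
First time PC=10: D=2

2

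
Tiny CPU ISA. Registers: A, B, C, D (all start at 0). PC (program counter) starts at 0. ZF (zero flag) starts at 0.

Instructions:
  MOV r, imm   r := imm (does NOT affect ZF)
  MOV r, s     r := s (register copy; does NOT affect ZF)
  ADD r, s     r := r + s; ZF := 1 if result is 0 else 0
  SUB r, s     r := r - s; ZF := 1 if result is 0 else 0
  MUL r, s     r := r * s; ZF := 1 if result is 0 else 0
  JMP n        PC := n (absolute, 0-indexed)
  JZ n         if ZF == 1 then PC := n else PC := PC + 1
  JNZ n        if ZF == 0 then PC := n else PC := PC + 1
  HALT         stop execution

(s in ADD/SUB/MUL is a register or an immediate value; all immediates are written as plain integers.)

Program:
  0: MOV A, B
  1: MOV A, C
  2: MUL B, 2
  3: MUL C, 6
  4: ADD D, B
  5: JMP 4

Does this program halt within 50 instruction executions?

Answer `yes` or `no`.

Answer: no

Derivation:
Step 1: PC=0 exec 'MOV A, B'. After: A=0 B=0 C=0 D=0 ZF=0 PC=1
Step 2: PC=1 exec 'MOV A, C'. After: A=0 B=0 C=0 D=0 ZF=0 PC=2
Step 3: PC=2 exec 'MUL B, 2'. After: A=0 B=0 C=0 D=0 ZF=1 PC=3
Step 4: PC=3 exec 'MUL C, 6'. After: A=0 B=0 C=0 D=0 ZF=1 PC=4
Step 5: PC=4 exec 'ADD D, B'. After: A=0 B=0 C=0 D=0 ZF=1 PC=5
Step 6: PC=5 exec 'JMP 4'. After: A=0 B=0 C=0 D=0 ZF=1 PC=4
State after step 6 equals state after step 4: the program is in a cycle of length 2 and will never halt.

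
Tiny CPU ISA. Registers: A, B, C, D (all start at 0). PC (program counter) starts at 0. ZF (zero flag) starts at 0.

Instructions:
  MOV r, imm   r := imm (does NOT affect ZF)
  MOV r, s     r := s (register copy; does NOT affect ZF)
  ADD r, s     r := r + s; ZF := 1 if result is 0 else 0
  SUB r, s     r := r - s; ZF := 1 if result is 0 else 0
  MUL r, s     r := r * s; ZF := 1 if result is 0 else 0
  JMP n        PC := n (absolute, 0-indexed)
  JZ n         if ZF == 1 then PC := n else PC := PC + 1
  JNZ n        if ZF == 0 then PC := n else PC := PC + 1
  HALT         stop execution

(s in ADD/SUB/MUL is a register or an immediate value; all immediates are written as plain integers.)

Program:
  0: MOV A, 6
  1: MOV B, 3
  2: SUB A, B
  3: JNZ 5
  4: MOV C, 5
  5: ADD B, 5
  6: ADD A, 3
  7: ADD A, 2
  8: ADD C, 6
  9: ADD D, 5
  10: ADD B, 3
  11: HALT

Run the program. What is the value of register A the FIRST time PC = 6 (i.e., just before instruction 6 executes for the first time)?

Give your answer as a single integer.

Step 1: PC=0 exec 'MOV A, 6'. After: A=6 B=0 C=0 D=0 ZF=0 PC=1
Step 2: PC=1 exec 'MOV B, 3'. After: A=6 B=3 C=0 D=0 ZF=0 PC=2
Step 3: PC=2 exec 'SUB A, B'. After: A=3 B=3 C=0 D=0 ZF=0 PC=3
Step 4: PC=3 exec 'JNZ 5'. After: A=3 B=3 C=0 D=0 ZF=0 PC=5
Step 5: PC=5 exec 'ADD B, 5'. After: A=3 B=8 C=0 D=0 ZF=0 PC=6
First time PC=6: A=3

3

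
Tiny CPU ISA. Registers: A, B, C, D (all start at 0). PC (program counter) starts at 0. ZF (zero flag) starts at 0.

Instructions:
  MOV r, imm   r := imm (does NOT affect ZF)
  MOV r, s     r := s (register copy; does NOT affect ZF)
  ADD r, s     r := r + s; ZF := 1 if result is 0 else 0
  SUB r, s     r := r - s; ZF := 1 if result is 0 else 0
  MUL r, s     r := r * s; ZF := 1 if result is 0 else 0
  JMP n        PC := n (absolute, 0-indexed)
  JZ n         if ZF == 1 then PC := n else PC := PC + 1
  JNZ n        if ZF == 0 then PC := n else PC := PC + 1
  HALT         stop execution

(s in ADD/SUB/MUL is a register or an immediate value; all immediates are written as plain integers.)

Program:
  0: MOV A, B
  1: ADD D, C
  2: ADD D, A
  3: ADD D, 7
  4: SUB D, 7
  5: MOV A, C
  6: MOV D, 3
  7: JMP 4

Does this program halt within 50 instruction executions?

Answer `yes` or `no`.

Answer: no

Derivation:
Step 1: PC=0 exec 'MOV A, B'. After: A=0 B=0 C=0 D=0 ZF=0 PC=1
Step 2: PC=1 exec 'ADD D, C'. After: A=0 B=0 C=0 D=0 ZF=1 PC=2
Step 3: PC=2 exec 'ADD D, A'. After: A=0 B=0 C=0 D=0 ZF=1 PC=3
Step 4: PC=3 exec 'ADD D, 7'. After: A=0 B=0 C=0 D=7 ZF=0 PC=4
Step 5: PC=4 exec 'SUB D, 7'. After: A=0 B=0 C=0 D=0 ZF=1 PC=5
Step 6: PC=5 exec 'MOV A, C'. After: A=0 B=0 C=0 D=0 ZF=1 PC=6
Step 7: PC=6 exec 'MOV D, 3'. After: A=0 B=0 C=0 D=3 ZF=1 PC=7
Step 8: PC=7 exec 'JMP 4'. After: A=0 B=0 C=0 D=3 ZF=1 PC=4
Step 9: PC=4 exec 'SUB D, 7'. After: A=0 B=0 C=0 D=-4 ZF=0 PC=5
Step 10: PC=5 exec 'MOV A, C'. After: A=0 B=0 C=0 D=-4 ZF=0 PC=6
Step 11: PC=6 exec 'MOV D, 3'. After: A=0 B=0 C=0 D=3 ZF=0 PC=7
Step 12: PC=7 exec 'JMP 4'. After: A=0 B=0 C=0 D=3 ZF=0 PC=4
Step 13: PC=4 exec 'SUB D, 7'. After: A=0 B=0 C=0 D=-4 ZF=0 PC=5
State after step 13 equals state after step 9: the program is in a cycle of length 4 and will never halt.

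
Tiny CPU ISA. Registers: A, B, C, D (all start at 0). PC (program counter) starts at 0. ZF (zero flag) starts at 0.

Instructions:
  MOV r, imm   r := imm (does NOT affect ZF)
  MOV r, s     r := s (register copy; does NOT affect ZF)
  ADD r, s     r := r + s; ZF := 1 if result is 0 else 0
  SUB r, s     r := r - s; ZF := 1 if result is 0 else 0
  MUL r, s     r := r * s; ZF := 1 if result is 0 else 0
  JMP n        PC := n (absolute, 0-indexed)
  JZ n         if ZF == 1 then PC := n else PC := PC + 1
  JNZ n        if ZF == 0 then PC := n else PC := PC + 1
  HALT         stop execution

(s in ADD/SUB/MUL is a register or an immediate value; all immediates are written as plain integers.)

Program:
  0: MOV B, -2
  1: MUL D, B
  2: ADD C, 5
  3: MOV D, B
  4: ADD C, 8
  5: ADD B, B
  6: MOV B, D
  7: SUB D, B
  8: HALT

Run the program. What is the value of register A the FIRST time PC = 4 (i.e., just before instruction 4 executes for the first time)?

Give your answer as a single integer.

Step 1: PC=0 exec 'MOV B, -2'. After: A=0 B=-2 C=0 D=0 ZF=0 PC=1
Step 2: PC=1 exec 'MUL D, B'. After: A=0 B=-2 C=0 D=0 ZF=1 PC=2
Step 3: PC=2 exec 'ADD C, 5'. After: A=0 B=-2 C=5 D=0 ZF=0 PC=3
Step 4: PC=3 exec 'MOV D, B'. After: A=0 B=-2 C=5 D=-2 ZF=0 PC=4
First time PC=4: A=0

0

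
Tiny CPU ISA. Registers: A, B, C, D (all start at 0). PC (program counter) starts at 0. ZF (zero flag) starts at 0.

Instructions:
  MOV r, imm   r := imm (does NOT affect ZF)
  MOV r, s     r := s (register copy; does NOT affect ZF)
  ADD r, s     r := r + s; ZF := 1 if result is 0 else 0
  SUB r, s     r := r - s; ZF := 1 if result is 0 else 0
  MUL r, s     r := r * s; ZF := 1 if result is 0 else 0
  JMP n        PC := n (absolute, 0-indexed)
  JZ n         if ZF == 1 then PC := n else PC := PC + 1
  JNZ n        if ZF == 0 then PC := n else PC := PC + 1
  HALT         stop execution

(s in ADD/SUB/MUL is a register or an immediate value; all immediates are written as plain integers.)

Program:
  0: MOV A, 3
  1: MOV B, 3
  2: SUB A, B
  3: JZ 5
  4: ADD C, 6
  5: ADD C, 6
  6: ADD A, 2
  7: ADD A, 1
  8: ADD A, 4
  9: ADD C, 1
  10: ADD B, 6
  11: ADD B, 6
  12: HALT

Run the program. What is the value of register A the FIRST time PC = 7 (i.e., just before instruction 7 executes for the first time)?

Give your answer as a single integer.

Step 1: PC=0 exec 'MOV A, 3'. After: A=3 B=0 C=0 D=0 ZF=0 PC=1
Step 2: PC=1 exec 'MOV B, 3'. After: A=3 B=3 C=0 D=0 ZF=0 PC=2
Step 3: PC=2 exec 'SUB A, B'. After: A=0 B=3 C=0 D=0 ZF=1 PC=3
Step 4: PC=3 exec 'JZ 5'. After: A=0 B=3 C=0 D=0 ZF=1 PC=5
Step 5: PC=5 exec 'ADD C, 6'. After: A=0 B=3 C=6 D=0 ZF=0 PC=6
Step 6: PC=6 exec 'ADD A, 2'. After: A=2 B=3 C=6 D=0 ZF=0 PC=7
First time PC=7: A=2

2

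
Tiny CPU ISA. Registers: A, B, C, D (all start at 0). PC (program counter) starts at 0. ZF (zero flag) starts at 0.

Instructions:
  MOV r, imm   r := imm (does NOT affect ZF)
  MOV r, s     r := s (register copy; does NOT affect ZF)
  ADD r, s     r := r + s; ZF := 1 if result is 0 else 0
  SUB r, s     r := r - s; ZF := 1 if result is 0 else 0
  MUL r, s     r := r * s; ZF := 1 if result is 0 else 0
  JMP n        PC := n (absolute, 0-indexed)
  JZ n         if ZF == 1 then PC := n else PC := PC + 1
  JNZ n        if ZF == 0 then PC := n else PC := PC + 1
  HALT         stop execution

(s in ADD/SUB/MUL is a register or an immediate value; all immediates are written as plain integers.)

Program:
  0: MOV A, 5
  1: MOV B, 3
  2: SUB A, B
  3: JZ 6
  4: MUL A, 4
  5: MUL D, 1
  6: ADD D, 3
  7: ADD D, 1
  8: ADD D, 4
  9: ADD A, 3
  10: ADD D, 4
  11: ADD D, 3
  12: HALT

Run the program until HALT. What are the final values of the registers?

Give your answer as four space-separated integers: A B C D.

Answer: 11 3 0 15

Derivation:
Step 1: PC=0 exec 'MOV A, 5'. After: A=5 B=0 C=0 D=0 ZF=0 PC=1
Step 2: PC=1 exec 'MOV B, 3'. After: A=5 B=3 C=0 D=0 ZF=0 PC=2
Step 3: PC=2 exec 'SUB A, B'. After: A=2 B=3 C=0 D=0 ZF=0 PC=3
Step 4: PC=3 exec 'JZ 6'. After: A=2 B=3 C=0 D=0 ZF=0 PC=4
Step 5: PC=4 exec 'MUL A, 4'. After: A=8 B=3 C=0 D=0 ZF=0 PC=5
Step 6: PC=5 exec 'MUL D, 1'. After: A=8 B=3 C=0 D=0 ZF=1 PC=6
Step 7: PC=6 exec 'ADD D, 3'. After: A=8 B=3 C=0 D=3 ZF=0 PC=7
Step 8: PC=7 exec 'ADD D, 1'. After: A=8 B=3 C=0 D=4 ZF=0 PC=8
Step 9: PC=8 exec 'ADD D, 4'. After: A=8 B=3 C=0 D=8 ZF=0 PC=9
Step 10: PC=9 exec 'ADD A, 3'. After: A=11 B=3 C=0 D=8 ZF=0 PC=10
Step 11: PC=10 exec 'ADD D, 4'. After: A=11 B=3 C=0 D=12 ZF=0 PC=11
Step 12: PC=11 exec 'ADD D, 3'. After: A=11 B=3 C=0 D=15 ZF=0 PC=12
Step 13: PC=12 exec 'HALT'. After: A=11 B=3 C=0 D=15 ZF=0 PC=12 HALTED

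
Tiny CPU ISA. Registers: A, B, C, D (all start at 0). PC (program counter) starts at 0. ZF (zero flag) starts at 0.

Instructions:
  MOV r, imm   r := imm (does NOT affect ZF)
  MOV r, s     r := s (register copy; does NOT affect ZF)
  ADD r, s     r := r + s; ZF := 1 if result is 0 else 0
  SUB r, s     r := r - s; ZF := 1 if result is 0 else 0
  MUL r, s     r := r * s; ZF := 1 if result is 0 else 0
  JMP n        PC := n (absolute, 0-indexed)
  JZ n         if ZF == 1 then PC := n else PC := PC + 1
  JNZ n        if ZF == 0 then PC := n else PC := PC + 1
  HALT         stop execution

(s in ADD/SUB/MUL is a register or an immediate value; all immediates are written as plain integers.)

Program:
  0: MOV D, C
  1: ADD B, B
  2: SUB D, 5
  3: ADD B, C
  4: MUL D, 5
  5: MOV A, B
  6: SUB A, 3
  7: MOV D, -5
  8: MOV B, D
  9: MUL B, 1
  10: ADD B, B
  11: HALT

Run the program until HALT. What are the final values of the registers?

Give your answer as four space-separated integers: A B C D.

Step 1: PC=0 exec 'MOV D, C'. After: A=0 B=0 C=0 D=0 ZF=0 PC=1
Step 2: PC=1 exec 'ADD B, B'. After: A=0 B=0 C=0 D=0 ZF=1 PC=2
Step 3: PC=2 exec 'SUB D, 5'. After: A=0 B=0 C=0 D=-5 ZF=0 PC=3
Step 4: PC=3 exec 'ADD B, C'. After: A=0 B=0 C=0 D=-5 ZF=1 PC=4
Step 5: PC=4 exec 'MUL D, 5'. After: A=0 B=0 C=0 D=-25 ZF=0 PC=5
Step 6: PC=5 exec 'MOV A, B'. After: A=0 B=0 C=0 D=-25 ZF=0 PC=6
Step 7: PC=6 exec 'SUB A, 3'. After: A=-3 B=0 C=0 D=-25 ZF=0 PC=7
Step 8: PC=7 exec 'MOV D, -5'. After: A=-3 B=0 C=0 D=-5 ZF=0 PC=8
Step 9: PC=8 exec 'MOV B, D'. After: A=-3 B=-5 C=0 D=-5 ZF=0 PC=9
Step 10: PC=9 exec 'MUL B, 1'. After: A=-3 B=-5 C=0 D=-5 ZF=0 PC=10
Step 11: PC=10 exec 'ADD B, B'. After: A=-3 B=-10 C=0 D=-5 ZF=0 PC=11
Step 12: PC=11 exec 'HALT'. After: A=-3 B=-10 C=0 D=-5 ZF=0 PC=11 HALTED

Answer: -3 -10 0 -5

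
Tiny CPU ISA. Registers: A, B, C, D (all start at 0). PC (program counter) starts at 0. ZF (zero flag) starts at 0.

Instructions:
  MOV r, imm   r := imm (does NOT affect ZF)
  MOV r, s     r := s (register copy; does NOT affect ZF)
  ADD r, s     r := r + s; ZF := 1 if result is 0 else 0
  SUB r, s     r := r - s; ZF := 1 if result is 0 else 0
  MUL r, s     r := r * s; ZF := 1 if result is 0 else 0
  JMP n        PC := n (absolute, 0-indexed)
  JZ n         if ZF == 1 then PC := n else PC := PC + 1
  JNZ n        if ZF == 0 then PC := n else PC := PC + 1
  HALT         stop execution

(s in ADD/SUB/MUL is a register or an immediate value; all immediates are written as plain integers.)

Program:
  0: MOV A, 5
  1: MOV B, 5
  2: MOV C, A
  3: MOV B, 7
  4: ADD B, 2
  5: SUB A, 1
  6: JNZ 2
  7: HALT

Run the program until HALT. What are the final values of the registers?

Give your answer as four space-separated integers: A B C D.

Step 1: PC=0 exec 'MOV A, 5'. After: A=5 B=0 C=0 D=0 ZF=0 PC=1
Step 2: PC=1 exec 'MOV B, 5'. After: A=5 B=5 C=0 D=0 ZF=0 PC=2
Step 3: PC=2 exec 'MOV C, A'. After: A=5 B=5 C=5 D=0 ZF=0 PC=3
Step 4: PC=3 exec 'MOV B, 7'. After: A=5 B=7 C=5 D=0 ZF=0 PC=4
Step 5: PC=4 exec 'ADD B, 2'. After: A=5 B=9 C=5 D=0 ZF=0 PC=5
Step 6: PC=5 exec 'SUB A, 1'. After: A=4 B=9 C=5 D=0 ZF=0 PC=6
Step 7: PC=6 exec 'JNZ 2'. After: A=4 B=9 C=5 D=0 ZF=0 PC=2
Step 8: PC=2 exec 'MOV C, A'. After: A=4 B=9 C=4 D=0 ZF=0 PC=3
Step 9: PC=3 exec 'MOV B, 7'. After: A=4 B=7 C=4 D=0 ZF=0 PC=4
Step 10: PC=4 exec 'ADD B, 2'. After: A=4 B=9 C=4 D=0 ZF=0 PC=5
Step 11: PC=5 exec 'SUB A, 1'. After: A=3 B=9 C=4 D=0 ZF=0 PC=6
Step 12: PC=6 exec 'JNZ 2'. After: A=3 B=9 C=4 D=0 ZF=0 PC=2
Step 13: PC=2 exec 'MOV C, A'. After: A=3 B=9 C=3 D=0 ZF=0 PC=3
Step 14: PC=3 exec 'MOV B, 7'. After: A=3 B=7 C=3 D=0 ZF=0 PC=4
Step 15: PC=4 exec 'ADD B, 2'. After: A=3 B=9 C=3 D=0 ZF=0 PC=5
Step 16: PC=5 exec 'SUB A, 1'. After: A=2 B=9 C=3 D=0 ZF=0 PC=6
Step 17: PC=6 exec 'JNZ 2'. After: A=2 B=9 C=3 D=0 ZF=0 PC=2
Step 18: PC=2 exec 'MOV C, A'. After: A=2 B=9 C=2 D=0 ZF=0 PC=3
Step 19: PC=3 exec 'MOV B, 7'. After: A=2 B=7 C=2 D=0 ZF=0 PC=4
Step 20: PC=4 exec 'ADD B, 2'. After: A=2 B=9 C=2 D=0 ZF=0 PC=5
Step 21: PC=5 exec 'SUB A, 1'. After: A=1 B=9 C=2 D=0 ZF=0 PC=6
Step 22: PC=6 exec 'JNZ 2'. After: A=1 B=9 C=2 D=0 ZF=0 PC=2
Step 23: PC=2 exec 'MOV C, A'. After: A=1 B=9 C=1 D=0 ZF=0 PC=3
Step 24: PC=3 exec 'MOV B, 7'. After: A=1 B=7 C=1 D=0 ZF=0 PC=4
Step 25: PC=4 exec 'ADD B, 2'. After: A=1 B=9 C=1 D=0 ZF=0 PC=5
Step 26: PC=5 exec 'SUB A, 1'. After: A=0 B=9 C=1 D=0 ZF=1 PC=6
Step 27: PC=6 exec 'JNZ 2'. After: A=0 B=9 C=1 D=0 ZF=1 PC=7
Step 28: PC=7 exec 'HALT'. After: A=0 B=9 C=1 D=0 ZF=1 PC=7 HALTED

Answer: 0 9 1 0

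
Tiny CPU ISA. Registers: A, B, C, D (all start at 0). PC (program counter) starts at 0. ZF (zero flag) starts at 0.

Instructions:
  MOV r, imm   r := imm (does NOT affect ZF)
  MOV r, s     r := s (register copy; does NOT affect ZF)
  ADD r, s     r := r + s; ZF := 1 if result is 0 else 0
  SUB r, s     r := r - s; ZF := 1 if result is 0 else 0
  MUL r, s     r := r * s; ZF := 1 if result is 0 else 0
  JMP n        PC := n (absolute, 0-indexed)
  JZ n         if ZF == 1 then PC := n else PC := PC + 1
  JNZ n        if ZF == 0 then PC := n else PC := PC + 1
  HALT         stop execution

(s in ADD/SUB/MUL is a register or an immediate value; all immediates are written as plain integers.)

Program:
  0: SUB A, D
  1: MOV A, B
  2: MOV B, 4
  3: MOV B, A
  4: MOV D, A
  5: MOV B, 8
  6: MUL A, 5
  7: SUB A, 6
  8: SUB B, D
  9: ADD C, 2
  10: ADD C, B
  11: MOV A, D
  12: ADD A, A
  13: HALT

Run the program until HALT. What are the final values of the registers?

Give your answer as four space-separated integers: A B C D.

Step 1: PC=0 exec 'SUB A, D'. After: A=0 B=0 C=0 D=0 ZF=1 PC=1
Step 2: PC=1 exec 'MOV A, B'. After: A=0 B=0 C=0 D=0 ZF=1 PC=2
Step 3: PC=2 exec 'MOV B, 4'. After: A=0 B=4 C=0 D=0 ZF=1 PC=3
Step 4: PC=3 exec 'MOV B, A'. After: A=0 B=0 C=0 D=0 ZF=1 PC=4
Step 5: PC=4 exec 'MOV D, A'. After: A=0 B=0 C=0 D=0 ZF=1 PC=5
Step 6: PC=5 exec 'MOV B, 8'. After: A=0 B=8 C=0 D=0 ZF=1 PC=6
Step 7: PC=6 exec 'MUL A, 5'. After: A=0 B=8 C=0 D=0 ZF=1 PC=7
Step 8: PC=7 exec 'SUB A, 6'. After: A=-6 B=8 C=0 D=0 ZF=0 PC=8
Step 9: PC=8 exec 'SUB B, D'. After: A=-6 B=8 C=0 D=0 ZF=0 PC=9
Step 10: PC=9 exec 'ADD C, 2'. After: A=-6 B=8 C=2 D=0 ZF=0 PC=10
Step 11: PC=10 exec 'ADD C, B'. After: A=-6 B=8 C=10 D=0 ZF=0 PC=11
Step 12: PC=11 exec 'MOV A, D'. After: A=0 B=8 C=10 D=0 ZF=0 PC=12
Step 13: PC=12 exec 'ADD A, A'. After: A=0 B=8 C=10 D=0 ZF=1 PC=13
Step 14: PC=13 exec 'HALT'. After: A=0 B=8 C=10 D=0 ZF=1 PC=13 HALTED

Answer: 0 8 10 0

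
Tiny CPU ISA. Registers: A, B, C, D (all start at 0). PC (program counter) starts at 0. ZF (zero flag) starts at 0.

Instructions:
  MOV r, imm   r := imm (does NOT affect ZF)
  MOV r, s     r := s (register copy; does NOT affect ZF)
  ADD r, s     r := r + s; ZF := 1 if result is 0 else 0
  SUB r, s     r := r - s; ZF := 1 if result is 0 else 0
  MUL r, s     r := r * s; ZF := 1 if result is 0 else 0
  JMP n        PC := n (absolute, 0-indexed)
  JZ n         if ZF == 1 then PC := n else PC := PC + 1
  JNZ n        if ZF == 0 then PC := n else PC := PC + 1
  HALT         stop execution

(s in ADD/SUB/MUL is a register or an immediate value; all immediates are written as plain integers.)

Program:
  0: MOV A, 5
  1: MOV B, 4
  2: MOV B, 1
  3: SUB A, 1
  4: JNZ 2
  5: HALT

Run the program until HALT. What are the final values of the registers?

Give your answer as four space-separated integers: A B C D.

Answer: 0 1 0 0

Derivation:
Step 1: PC=0 exec 'MOV A, 5'. After: A=5 B=0 C=0 D=0 ZF=0 PC=1
Step 2: PC=1 exec 'MOV B, 4'. After: A=5 B=4 C=0 D=0 ZF=0 PC=2
Step 3: PC=2 exec 'MOV B, 1'. After: A=5 B=1 C=0 D=0 ZF=0 PC=3
Step 4: PC=3 exec 'SUB A, 1'. After: A=4 B=1 C=0 D=0 ZF=0 PC=4
Step 5: PC=4 exec 'JNZ 2'. After: A=4 B=1 C=0 D=0 ZF=0 PC=2
Step 6: PC=2 exec 'MOV B, 1'. After: A=4 B=1 C=0 D=0 ZF=0 PC=3
Step 7: PC=3 exec 'SUB A, 1'. After: A=3 B=1 C=0 D=0 ZF=0 PC=4
Step 8: PC=4 exec 'JNZ 2'. After: A=3 B=1 C=0 D=0 ZF=0 PC=2
Step 9: PC=2 exec 'MOV B, 1'. After: A=3 B=1 C=0 D=0 ZF=0 PC=3
Step 10: PC=3 exec 'SUB A, 1'. After: A=2 B=1 C=0 D=0 ZF=0 PC=4
Step 11: PC=4 exec 'JNZ 2'. After: A=2 B=1 C=0 D=0 ZF=0 PC=2
Step 12: PC=2 exec 'MOV B, 1'. After: A=2 B=1 C=0 D=0 ZF=0 PC=3
Step 13: PC=3 exec 'SUB A, 1'. After: A=1 B=1 C=0 D=0 ZF=0 PC=4
Step 14: PC=4 exec 'JNZ 2'. After: A=1 B=1 C=0 D=0 ZF=0 PC=2
Step 15: PC=2 exec 'MOV B, 1'. After: A=1 B=1 C=0 D=0 ZF=0 PC=3
Step 16: PC=3 exec 'SUB A, 1'. After: A=0 B=1 C=0 D=0 ZF=1 PC=4
Step 17: PC=4 exec 'JNZ 2'. After: A=0 B=1 C=0 D=0 ZF=1 PC=5
Step 18: PC=5 exec 'HALT'. After: A=0 B=1 C=0 D=0 ZF=1 PC=5 HALTED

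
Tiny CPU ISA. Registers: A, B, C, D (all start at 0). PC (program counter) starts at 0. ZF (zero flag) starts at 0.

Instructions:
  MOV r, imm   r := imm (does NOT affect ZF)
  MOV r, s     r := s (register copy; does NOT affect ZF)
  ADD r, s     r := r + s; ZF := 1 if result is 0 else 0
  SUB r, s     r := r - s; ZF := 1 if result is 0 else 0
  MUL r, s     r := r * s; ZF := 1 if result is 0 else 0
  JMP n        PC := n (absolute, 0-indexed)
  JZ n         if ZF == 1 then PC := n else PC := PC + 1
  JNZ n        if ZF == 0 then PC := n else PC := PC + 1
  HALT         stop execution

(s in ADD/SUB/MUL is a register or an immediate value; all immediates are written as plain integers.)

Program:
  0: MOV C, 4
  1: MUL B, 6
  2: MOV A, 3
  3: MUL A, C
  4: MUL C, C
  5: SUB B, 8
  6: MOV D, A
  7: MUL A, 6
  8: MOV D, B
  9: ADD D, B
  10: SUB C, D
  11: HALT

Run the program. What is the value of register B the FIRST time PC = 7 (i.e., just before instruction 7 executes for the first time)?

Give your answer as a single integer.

Step 1: PC=0 exec 'MOV C, 4'. After: A=0 B=0 C=4 D=0 ZF=0 PC=1
Step 2: PC=1 exec 'MUL B, 6'. After: A=0 B=0 C=4 D=0 ZF=1 PC=2
Step 3: PC=2 exec 'MOV A, 3'. After: A=3 B=0 C=4 D=0 ZF=1 PC=3
Step 4: PC=3 exec 'MUL A, C'. After: A=12 B=0 C=4 D=0 ZF=0 PC=4
Step 5: PC=4 exec 'MUL C, C'. After: A=12 B=0 C=16 D=0 ZF=0 PC=5
Step 6: PC=5 exec 'SUB B, 8'. After: A=12 B=-8 C=16 D=0 ZF=0 PC=6
Step 7: PC=6 exec 'MOV D, A'. After: A=12 B=-8 C=16 D=12 ZF=0 PC=7
First time PC=7: B=-8

-8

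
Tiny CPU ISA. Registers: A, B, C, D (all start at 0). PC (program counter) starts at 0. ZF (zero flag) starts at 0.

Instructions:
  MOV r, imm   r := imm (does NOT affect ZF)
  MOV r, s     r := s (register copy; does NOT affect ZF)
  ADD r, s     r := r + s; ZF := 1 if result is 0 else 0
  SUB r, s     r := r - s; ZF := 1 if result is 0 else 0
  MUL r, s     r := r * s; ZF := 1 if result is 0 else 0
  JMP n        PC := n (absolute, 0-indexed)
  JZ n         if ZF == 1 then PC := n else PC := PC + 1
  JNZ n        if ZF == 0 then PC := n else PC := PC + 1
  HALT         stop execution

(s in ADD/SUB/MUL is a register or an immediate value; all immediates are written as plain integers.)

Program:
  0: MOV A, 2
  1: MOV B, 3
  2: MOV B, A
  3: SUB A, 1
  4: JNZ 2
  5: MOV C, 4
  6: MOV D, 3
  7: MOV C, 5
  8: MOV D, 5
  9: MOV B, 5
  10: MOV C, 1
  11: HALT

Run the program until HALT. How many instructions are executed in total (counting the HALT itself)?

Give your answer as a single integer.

Step 1: PC=0 exec 'MOV A, 2'. After: A=2 B=0 C=0 D=0 ZF=0 PC=1
Step 2: PC=1 exec 'MOV B, 3'. After: A=2 B=3 C=0 D=0 ZF=0 PC=2
Step 3: PC=2 exec 'MOV B, A'. After: A=2 B=2 C=0 D=0 ZF=0 PC=3
Step 4: PC=3 exec 'SUB A, 1'. After: A=1 B=2 C=0 D=0 ZF=0 PC=4
Step 5: PC=4 exec 'JNZ 2'. After: A=1 B=2 C=0 D=0 ZF=0 PC=2
Step 6: PC=2 exec 'MOV B, A'. After: A=1 B=1 C=0 D=0 ZF=0 PC=3
Step 7: PC=3 exec 'SUB A, 1'. After: A=0 B=1 C=0 D=0 ZF=1 PC=4
Step 8: PC=4 exec 'JNZ 2'. After: A=0 B=1 C=0 D=0 ZF=1 PC=5
Step 9: PC=5 exec 'MOV C, 4'. After: A=0 B=1 C=4 D=0 ZF=1 PC=6
Step 10: PC=6 exec 'MOV D, 3'. After: A=0 B=1 C=4 D=3 ZF=1 PC=7
Step 11: PC=7 exec 'MOV C, 5'. After: A=0 B=1 C=5 D=3 ZF=1 PC=8
Step 12: PC=8 exec 'MOV D, 5'. After: A=0 B=1 C=5 D=5 ZF=1 PC=9
Step 13: PC=9 exec 'MOV B, 5'. After: A=0 B=5 C=5 D=5 ZF=1 PC=10
Step 14: PC=10 exec 'MOV C, 1'. After: A=0 B=5 C=1 D=5 ZF=1 PC=11
Step 15: PC=11 exec 'HALT'. After: A=0 B=5 C=1 D=5 ZF=1 PC=11 HALTED
Total instructions executed: 15

Answer: 15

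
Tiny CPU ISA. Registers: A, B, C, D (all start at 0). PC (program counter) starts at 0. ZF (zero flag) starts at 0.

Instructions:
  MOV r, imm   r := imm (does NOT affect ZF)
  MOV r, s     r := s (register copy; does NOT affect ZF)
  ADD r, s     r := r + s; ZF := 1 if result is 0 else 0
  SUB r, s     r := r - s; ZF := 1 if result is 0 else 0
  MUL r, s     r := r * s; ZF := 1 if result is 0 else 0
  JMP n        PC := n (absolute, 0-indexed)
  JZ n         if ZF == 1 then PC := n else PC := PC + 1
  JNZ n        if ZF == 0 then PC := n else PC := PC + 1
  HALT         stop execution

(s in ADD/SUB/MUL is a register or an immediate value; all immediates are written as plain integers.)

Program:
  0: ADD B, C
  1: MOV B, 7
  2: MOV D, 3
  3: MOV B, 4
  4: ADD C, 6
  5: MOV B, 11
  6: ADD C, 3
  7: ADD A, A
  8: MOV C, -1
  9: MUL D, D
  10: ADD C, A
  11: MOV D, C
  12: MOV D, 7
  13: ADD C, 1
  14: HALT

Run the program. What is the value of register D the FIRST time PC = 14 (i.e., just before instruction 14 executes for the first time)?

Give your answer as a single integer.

Step 1: PC=0 exec 'ADD B, C'. After: A=0 B=0 C=0 D=0 ZF=1 PC=1
Step 2: PC=1 exec 'MOV B, 7'. After: A=0 B=7 C=0 D=0 ZF=1 PC=2
Step 3: PC=2 exec 'MOV D, 3'. After: A=0 B=7 C=0 D=3 ZF=1 PC=3
Step 4: PC=3 exec 'MOV B, 4'. After: A=0 B=4 C=0 D=3 ZF=1 PC=4
Step 5: PC=4 exec 'ADD C, 6'. After: A=0 B=4 C=6 D=3 ZF=0 PC=5
Step 6: PC=5 exec 'MOV B, 11'. After: A=0 B=11 C=6 D=3 ZF=0 PC=6
Step 7: PC=6 exec 'ADD C, 3'. After: A=0 B=11 C=9 D=3 ZF=0 PC=7
Step 8: PC=7 exec 'ADD A, A'. After: A=0 B=11 C=9 D=3 ZF=1 PC=8
Step 9: PC=8 exec 'MOV C, -1'. After: A=0 B=11 C=-1 D=3 ZF=1 PC=9
Step 10: PC=9 exec 'MUL D, D'. After: A=0 B=11 C=-1 D=9 ZF=0 PC=10
Step 11: PC=10 exec 'ADD C, A'. After: A=0 B=11 C=-1 D=9 ZF=0 PC=11
Step 12: PC=11 exec 'MOV D, C'. After: A=0 B=11 C=-1 D=-1 ZF=0 PC=12
Step 13: PC=12 exec 'MOV D, 7'. After: A=0 B=11 C=-1 D=7 ZF=0 PC=13
Step 14: PC=13 exec 'ADD C, 1'. After: A=0 B=11 C=0 D=7 ZF=1 PC=14
First time PC=14: D=7

7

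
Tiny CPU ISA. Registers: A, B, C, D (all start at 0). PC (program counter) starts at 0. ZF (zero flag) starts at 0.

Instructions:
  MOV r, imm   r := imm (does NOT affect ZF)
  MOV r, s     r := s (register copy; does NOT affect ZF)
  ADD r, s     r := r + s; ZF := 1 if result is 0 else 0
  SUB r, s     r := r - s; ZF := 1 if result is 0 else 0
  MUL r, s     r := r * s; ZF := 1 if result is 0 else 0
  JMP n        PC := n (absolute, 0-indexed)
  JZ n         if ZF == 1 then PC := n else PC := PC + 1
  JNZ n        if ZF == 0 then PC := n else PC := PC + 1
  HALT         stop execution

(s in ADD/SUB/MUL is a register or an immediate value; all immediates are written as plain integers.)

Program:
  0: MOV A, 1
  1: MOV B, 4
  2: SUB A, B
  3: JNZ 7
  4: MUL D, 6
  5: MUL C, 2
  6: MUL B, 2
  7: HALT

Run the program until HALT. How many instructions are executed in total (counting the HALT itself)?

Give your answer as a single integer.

Step 1: PC=0 exec 'MOV A, 1'. After: A=1 B=0 C=0 D=0 ZF=0 PC=1
Step 2: PC=1 exec 'MOV B, 4'. After: A=1 B=4 C=0 D=0 ZF=0 PC=2
Step 3: PC=2 exec 'SUB A, B'. After: A=-3 B=4 C=0 D=0 ZF=0 PC=3
Step 4: PC=3 exec 'JNZ 7'. After: A=-3 B=4 C=0 D=0 ZF=0 PC=7
Step 5: PC=7 exec 'HALT'. After: A=-3 B=4 C=0 D=0 ZF=0 PC=7 HALTED
Total instructions executed: 5

Answer: 5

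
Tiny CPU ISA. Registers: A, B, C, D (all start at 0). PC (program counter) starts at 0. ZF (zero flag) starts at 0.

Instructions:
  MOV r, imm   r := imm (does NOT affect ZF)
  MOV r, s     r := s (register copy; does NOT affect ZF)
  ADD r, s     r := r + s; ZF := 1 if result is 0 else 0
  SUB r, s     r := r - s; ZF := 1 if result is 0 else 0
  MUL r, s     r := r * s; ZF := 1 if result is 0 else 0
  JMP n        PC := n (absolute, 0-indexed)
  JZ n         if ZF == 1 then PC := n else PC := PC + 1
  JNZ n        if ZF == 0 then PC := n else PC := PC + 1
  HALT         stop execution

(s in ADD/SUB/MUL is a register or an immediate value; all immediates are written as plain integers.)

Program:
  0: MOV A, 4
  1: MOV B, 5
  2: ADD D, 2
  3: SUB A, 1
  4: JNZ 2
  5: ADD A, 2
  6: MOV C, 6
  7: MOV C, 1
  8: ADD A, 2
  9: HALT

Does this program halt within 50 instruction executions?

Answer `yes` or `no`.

Answer: yes

Derivation:
Step 1: PC=0 exec 'MOV A, 4'. After: A=4 B=0 C=0 D=0 ZF=0 PC=1
Step 2: PC=1 exec 'MOV B, 5'. After: A=4 B=5 C=0 D=0 ZF=0 PC=2
Step 3: PC=2 exec 'ADD D, 2'. After: A=4 B=5 C=0 D=2 ZF=0 PC=3
Step 4: PC=3 exec 'SUB A, 1'. After: A=3 B=5 C=0 D=2 ZF=0 PC=4
Step 5: PC=4 exec 'JNZ 2'. After: A=3 B=5 C=0 D=2 ZF=0 PC=2
Step 6: PC=2 exec 'ADD D, 2'. After: A=3 B=5 C=0 D=4 ZF=0 PC=3
Step 7: PC=3 exec 'SUB A, 1'. After: A=2 B=5 C=0 D=4 ZF=0 PC=4
Step 8: PC=4 exec 'JNZ 2'. After: A=2 B=5 C=0 D=4 ZF=0 PC=2
Step 9: PC=2 exec 'ADD D, 2'. After: A=2 B=5 C=0 D=6 ZF=0 PC=3
Step 10: PC=3 exec 'SUB A, 1'. After: A=1 B=5 C=0 D=6 ZF=0 PC=4
Step 11: PC=4 exec 'JNZ 2'. After: A=1 B=5 C=0 D=6 ZF=0 PC=2
Step 12: PC=2 exec 'ADD D, 2'. After: A=1 B=5 C=0 D=8 ZF=0 PC=3
Step 13: PC=3 exec 'SUB A, 1'. After: A=0 B=5 C=0 D=8 ZF=1 PC=4
Step 14: PC=4 exec 'JNZ 2'. After: A=0 B=5 C=0 D=8 ZF=1 PC=5
Step 15: PC=5 exec 'ADD A, 2'. After: A=2 B=5 C=0 D=8 ZF=0 PC=6
Step 16: PC=6 exec 'MOV C, 6'. After: A=2 B=5 C=6 D=8 ZF=0 PC=7
Step 17: PC=7 exec 'MOV C, 1'. After: A=2 B=5 C=1 D=8 ZF=0 PC=8
Step 18: PC=8 exec 'ADD A, 2'. After: A=4 B=5 C=1 D=8 ZF=0 PC=9
Step 19: PC=9 exec 'HALT'. After: A=4 B=5 C=1 D=8 ZF=0 PC=9 HALTED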